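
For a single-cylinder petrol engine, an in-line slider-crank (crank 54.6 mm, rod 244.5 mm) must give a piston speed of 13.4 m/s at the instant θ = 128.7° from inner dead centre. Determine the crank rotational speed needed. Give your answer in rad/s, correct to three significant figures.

366

For an in-line slider-crank, |v_piston| = rω|sinθ|·[1 + r cosθ/√(L² − r² sin²θ)].
With r = 0.0546 m, L = 0.2445 m, θ = 128.7°: the bracketed kinematic factor |dx/dθ| = 0.036569 m.
ω = v/|dx/dθ| = 13.4/0.036569 = 366.43 rad/s.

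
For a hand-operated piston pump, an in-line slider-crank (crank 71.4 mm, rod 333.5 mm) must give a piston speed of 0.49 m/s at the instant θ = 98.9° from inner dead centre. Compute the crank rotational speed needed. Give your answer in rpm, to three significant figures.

For an in-line slider-crank, |v_piston| = rω|sinθ|·[1 + r cosθ/√(L² − r² sin²θ)].
With r = 0.0714 m, L = 0.3335 m, θ = 98.9°: the bracketed kinematic factor |dx/dθ| = 0.06815 m.
ω = v/|dx/dθ| = 0.49/0.06815 = 7.19 rad/s.
N = 60ω/(2π) = 68.66 rpm.

68.7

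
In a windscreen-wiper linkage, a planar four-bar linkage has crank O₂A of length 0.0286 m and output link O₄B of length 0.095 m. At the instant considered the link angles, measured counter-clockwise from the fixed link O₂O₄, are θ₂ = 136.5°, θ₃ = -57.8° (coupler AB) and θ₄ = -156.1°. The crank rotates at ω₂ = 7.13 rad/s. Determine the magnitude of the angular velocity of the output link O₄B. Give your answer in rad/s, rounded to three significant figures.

0.536

ω₂ = 7.13 rad/s
Differentiating the loop-closure r₂e^{iθ₂}+r₃e^{iθ₃}=r₁+r₄e^{iθ₄} gives r₂ω₂e^{iθ₂}+r₃ω₃e^{iθ₃}=r₄ω₄e^{iθ₄}.
Eliminating the other unknown: ω₄ = r₂ω₂ sin(θ₂−θ₃) / [r₄ sin(θ₄−θ₃)].
Numerator sine = -0.24700; denominator sine = -0.98953.
Result = 0.0286·7.13·(-0.24700) / (0.095·(-0.98953)) = +0.5358 rad/s; magnitude 0.5358 rad/s.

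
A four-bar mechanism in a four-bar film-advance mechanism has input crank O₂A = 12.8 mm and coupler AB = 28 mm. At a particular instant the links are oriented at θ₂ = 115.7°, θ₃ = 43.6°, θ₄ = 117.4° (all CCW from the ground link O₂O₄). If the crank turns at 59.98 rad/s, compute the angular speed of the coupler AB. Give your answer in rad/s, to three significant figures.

0.847

ω₂ = 59.98 rad/s
Differentiating the loop-closure r₂e^{iθ₂}+r₃e^{iθ₃}=r₁+r₄e^{iθ₄} gives r₂ω₂e^{iθ₂}+r₃ω₃e^{iθ₃}=r₄ω₄e^{iθ₄}.
Eliminating the other unknown: ω₃ = r₂ω₂ sin(θ₄−θ₂) / [r₃ sin(θ₃−θ₄)].
Numerator sine = +0.02967; denominator sine = -0.96029.
Result = 0.0128·59.98·(+0.02967) / (0.028·(-0.96029)) = -0.84707 rad/s; magnitude 0.84707 rad/s.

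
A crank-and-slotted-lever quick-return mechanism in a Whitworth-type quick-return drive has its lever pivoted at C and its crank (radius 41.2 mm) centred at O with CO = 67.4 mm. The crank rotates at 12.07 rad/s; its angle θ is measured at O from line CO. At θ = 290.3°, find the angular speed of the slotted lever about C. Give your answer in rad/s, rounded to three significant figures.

ω = 12.07 rad/s
Crank pin A relative to C: A = (d + r cosθ, r sinθ); lever angle φ = atan2(r sinθ, d + r cosθ).
Differentiating tanφ: φ̇ = rω(d cosθ + r)/(d² + r² + 2dr cosθ).
d² + r² + 2dr cosθ = |CA|² = 0.008167 m²;  d cosθ + r = +0.064583 m.
|ω_lever| = |0.0412·12.07·+0.064583| / 0.008167 = 3.9325 rad/s.

3.93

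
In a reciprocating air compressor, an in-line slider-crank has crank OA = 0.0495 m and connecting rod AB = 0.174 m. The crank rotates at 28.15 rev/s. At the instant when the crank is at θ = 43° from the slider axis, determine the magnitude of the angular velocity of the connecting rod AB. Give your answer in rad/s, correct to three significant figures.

37.5

ω = 176.9 rad/s (converted from 28.15 rev/s).
The rod makes angle φ with the slider axis where L sinφ = r sinθ; differentiating, L cosφ·φ̇ = r ω cosθ.
L cosφ = √(L² − r² sin²θ) = 0.17069 m.
|ω_rod| = r ω |cosθ| / √(L² − r² sin²θ) = 0.0495·176.9·0.73135/0.17069 = 37.512 rad/s.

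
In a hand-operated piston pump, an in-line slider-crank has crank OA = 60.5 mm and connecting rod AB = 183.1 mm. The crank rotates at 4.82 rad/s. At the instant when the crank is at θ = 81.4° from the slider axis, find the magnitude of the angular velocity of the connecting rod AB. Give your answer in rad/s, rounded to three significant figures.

ω = 4.82 rad/s
The rod makes angle φ with the slider axis where L sinφ = r sinθ; differentiating, L cosφ·φ̇ = r ω cosθ.
L cosφ = √(L² − r² sin²θ) = 0.17305 m.
|ω_rod| = r ω |cosθ| / √(L² − r² sin²θ) = 0.0605·4.82·0.14954/0.17305 = 0.25198 rad/s.

0.252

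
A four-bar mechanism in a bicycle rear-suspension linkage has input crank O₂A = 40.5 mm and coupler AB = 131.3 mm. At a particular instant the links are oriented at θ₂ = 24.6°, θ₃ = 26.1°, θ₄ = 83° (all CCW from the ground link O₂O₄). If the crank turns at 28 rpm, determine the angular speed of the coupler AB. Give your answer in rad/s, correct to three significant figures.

0.920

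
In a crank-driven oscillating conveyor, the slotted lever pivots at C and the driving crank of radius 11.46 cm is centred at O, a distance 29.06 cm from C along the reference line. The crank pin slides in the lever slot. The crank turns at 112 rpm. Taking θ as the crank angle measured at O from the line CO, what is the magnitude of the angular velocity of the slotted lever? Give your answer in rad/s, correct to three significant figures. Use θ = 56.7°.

ω = 11.73 rad/s (from 112 rpm).
Crank pin A relative to C: A = (d + r cosθ, r sinθ); lever angle φ = atan2(r sinθ, d + r cosθ).
Differentiating tanφ: φ̇ = rω(d cosθ + r)/(d² + r² + 2dr cosθ).
d² + r² + 2dr cosθ = |CA|² = 0.134149 m²;  d cosθ + r = +0.27415 m.
|ω_lever| = |0.1146·11.73·+0.27415| / 0.134149 = 2.7468 rad/s.

2.75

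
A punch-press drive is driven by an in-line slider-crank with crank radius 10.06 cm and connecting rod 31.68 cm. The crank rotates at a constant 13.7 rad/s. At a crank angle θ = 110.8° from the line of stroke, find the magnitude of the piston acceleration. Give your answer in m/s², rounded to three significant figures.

11.3

ω = 13.7 rad/s
x(θ) = r cosθ + √(L² − r² sin²θ); with ω constant, a = ω²·d²x/dθ².
d²x/dθ² = −r cosθ − r²(cos2θ)/√u − r⁴ sin²2θ/(4u^{3/2}),  u = L² − r² sin²θ = 0.0915181 m².
Substituting r = 0.1006 m, L = 0.3168 m, θ = 110.8°: d²x/dθ² = +0.060333 m.
a = ω²·d²x/dθ² = (13.7)²·(+0.060333) = +11.324 m/s²;  |a| = 11.324 m/s².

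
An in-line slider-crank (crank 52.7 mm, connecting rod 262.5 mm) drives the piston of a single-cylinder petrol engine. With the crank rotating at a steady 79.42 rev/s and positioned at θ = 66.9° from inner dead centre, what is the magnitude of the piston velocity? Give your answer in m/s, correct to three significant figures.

26.1

ω = 2π·79.4 = 499 rad/s
For an in-line slider-crank, x = r cosθ + √(L² − r² sin²θ), so v = −rω sinθ·[1 + r cosθ/√(L² − r² sin²θ)].
With r = 0.0527 m, L = 0.2625 m, θ = 66.9°: √(L² − r² sin²θ) = 0.25799 m.
v = −0.0527·499·0.91982·[1 + 0.0527·0.39234/0.25799] = -26.128 m/s.
|v| = 26.128 m/s.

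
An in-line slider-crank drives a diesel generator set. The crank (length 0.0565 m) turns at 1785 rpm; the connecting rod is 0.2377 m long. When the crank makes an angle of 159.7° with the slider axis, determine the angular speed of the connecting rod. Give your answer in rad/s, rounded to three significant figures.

41.8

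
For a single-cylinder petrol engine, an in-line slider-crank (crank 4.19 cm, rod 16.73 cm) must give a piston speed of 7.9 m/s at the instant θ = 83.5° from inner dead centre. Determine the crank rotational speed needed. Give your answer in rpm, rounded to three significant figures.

1760

For an in-line slider-crank, |v_piston| = rω|sinθ|·[1 + r cosθ/√(L² − r² sin²θ)].
With r = 0.0419 m, L = 0.1673 m, θ = 83.5°: the bracketed kinematic factor |dx/dθ| = 0.042849 m.
ω = v/|dx/dθ| = 7.9/0.042849 = 184.37 rad/s.
N = 60ω/(2π) = 1760.6 rpm.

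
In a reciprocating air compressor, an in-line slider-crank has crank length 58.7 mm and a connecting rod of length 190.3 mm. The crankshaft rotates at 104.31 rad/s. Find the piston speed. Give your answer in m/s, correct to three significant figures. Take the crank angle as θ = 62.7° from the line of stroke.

ω = 104.3 rad/s
For an in-line slider-crank, x = r cosθ + √(L² − r² sin²θ), so v = −rω sinθ·[1 + r cosθ/√(L² − r² sin²θ)].
With r = 0.0587 m, L = 0.1903 m, θ = 62.7°: √(L² − r² sin²θ) = 0.18301 m.
v = −0.0587·104.3·0.88862·[1 + 0.0587·0.45865/0.18301] = -6.2414 m/s.
|v| = 6.2414 m/s.

6.24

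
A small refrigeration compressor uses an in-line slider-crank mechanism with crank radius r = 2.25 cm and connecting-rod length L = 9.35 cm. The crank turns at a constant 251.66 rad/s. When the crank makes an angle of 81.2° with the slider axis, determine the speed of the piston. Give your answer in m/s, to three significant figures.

ω = 251.7 rad/s
For an in-line slider-crank, x = r cosθ + √(L² − r² sin²θ), so v = −rω sinθ·[1 + r cosθ/√(L² − r² sin²θ)].
With r = 0.0225 m, L = 0.0935 m, θ = 81.2°: √(L² − r² sin²θ) = 0.090818 m.
v = −0.0225·251.7·0.98823·[1 + 0.0225·0.15299/0.090818] = -5.8078 m/s.
|v| = 5.8078 m/s.

5.81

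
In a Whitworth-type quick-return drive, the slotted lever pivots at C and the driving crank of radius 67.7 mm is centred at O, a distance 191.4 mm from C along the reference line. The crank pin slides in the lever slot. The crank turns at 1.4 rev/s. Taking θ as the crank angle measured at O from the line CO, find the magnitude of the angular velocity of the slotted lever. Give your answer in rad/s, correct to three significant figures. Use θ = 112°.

0.0756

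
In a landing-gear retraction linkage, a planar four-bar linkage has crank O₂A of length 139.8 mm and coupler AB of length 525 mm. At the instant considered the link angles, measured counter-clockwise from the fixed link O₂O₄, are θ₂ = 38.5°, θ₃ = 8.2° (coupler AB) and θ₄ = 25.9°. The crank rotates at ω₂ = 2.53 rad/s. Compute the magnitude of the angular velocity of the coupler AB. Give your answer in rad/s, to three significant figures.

0.483

ω₂ = 2.53 rad/s
Differentiating the loop-closure r₂e^{iθ₂}+r₃e^{iθ₃}=r₁+r₄e^{iθ₄} gives r₂ω₂e^{iθ₂}+r₃ω₃e^{iθ₃}=r₄ω₄e^{iθ₄}.
Eliminating the other unknown: ω₃ = r₂ω₂ sin(θ₄−θ₂) / [r₃ sin(θ₃−θ₄)].
Numerator sine = -0.21814; denominator sine = -0.30403.
Result = 0.1398·2.53·(-0.21814) / (0.525·(-0.30403)) = +0.48338 rad/s; magnitude 0.48338 rad/s.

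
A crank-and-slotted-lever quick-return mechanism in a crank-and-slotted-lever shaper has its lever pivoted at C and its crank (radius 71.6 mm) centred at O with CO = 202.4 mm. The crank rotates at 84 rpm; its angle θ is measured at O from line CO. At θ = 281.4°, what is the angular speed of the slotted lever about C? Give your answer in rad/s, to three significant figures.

1.36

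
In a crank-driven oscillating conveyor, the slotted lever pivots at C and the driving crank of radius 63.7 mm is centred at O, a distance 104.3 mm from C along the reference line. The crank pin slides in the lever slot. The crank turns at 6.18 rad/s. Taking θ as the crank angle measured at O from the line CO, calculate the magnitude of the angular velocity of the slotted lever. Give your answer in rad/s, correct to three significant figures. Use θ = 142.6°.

1.72

ω = 6.18 rad/s
Crank pin A relative to C: A = (d + r cosθ, r sinθ); lever angle φ = atan2(r sinθ, d + r cosθ).
Differentiating tanφ: φ̇ = rω(d cosθ + r)/(d² + r² + 2dr cosθ).
d² + r² + 2dr cosθ = |CA|² = 0.00438014 m²;  d cosθ + r = -0.019157 m.
|ω_lever| = |0.0637·6.18·-0.019157| / 0.00438014 = 1.7218 rad/s.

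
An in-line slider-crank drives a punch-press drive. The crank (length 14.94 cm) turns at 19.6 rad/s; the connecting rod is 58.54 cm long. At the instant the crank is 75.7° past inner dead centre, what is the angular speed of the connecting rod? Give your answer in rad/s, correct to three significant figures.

1.28

ω = 19.6 rad/s
The rod makes angle φ with the slider axis where L sinφ = r sinθ; differentiating, L cosφ·φ̇ = r ω cosθ.
L cosφ = √(L² − r² sin²θ) = 0.56722 m.
|ω_rod| = r ω |cosθ| / √(L² − r² sin²θ) = 0.1494·19.6·0.24700/0.56722 = 1.2751 rad/s.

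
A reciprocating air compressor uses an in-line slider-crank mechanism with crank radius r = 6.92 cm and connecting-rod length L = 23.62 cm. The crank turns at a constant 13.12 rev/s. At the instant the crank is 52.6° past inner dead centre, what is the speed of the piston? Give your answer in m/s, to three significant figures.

5.36

ω = 2π·13.1 = 82.44 rad/s
For an in-line slider-crank, x = r cosθ + √(L² − r² sin²θ), so v = −rω sinθ·[1 + r cosθ/√(L² − r² sin²θ)].
With r = 0.0692 m, L = 0.2362 m, θ = 52.6°: √(L² − r² sin²θ) = 0.22971 m.
v = −0.0692·82.44·0.79441·[1 + 0.0692·0.60738/0.22971] = -5.3609 m/s.
|v| = 5.3609 m/s.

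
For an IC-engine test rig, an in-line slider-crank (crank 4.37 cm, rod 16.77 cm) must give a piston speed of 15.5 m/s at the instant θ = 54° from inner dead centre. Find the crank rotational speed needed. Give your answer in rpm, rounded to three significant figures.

For an in-line slider-crank, |v_piston| = rω|sinθ|·[1 + r cosθ/√(L² − r² sin²θ)].
With r = 0.0437 m, L = 0.1677 m, θ = 54°: the bracketed kinematic factor |dx/dθ| = 0.040894 m.
ω = v/|dx/dθ| = 15.5/0.040894 = 379.03 rad/s.
N = 60ω/(2π) = 3619.5 rpm.

3620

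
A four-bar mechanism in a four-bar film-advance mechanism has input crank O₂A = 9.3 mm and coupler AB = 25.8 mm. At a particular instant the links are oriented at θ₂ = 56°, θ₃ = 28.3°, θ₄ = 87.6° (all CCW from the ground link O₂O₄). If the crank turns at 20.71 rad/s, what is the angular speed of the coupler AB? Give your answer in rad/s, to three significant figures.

4.55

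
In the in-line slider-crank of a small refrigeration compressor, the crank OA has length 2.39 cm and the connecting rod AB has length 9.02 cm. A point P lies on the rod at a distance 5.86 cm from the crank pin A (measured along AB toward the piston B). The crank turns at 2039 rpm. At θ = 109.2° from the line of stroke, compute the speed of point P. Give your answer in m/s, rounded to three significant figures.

ω = 213.5 rad/s.  Crank-pin speed |V_A| = rω = 5.1032 m/s, perpendicular to OA.
Rod angle: sinφ = −(r/L) sinθ ⇒ φ = -14.491°; ω_rod = −rω cosθ/√(L²−r²sin²θ) = +19.218 rad/s.
V_P = V_A + ω_rod × AP, with AP = 0.0586 m along the rod.
Components: V_Px = −rω sinθ − a·ω_rod·sinφ = -4.5376 m/s;  V_Py = rω cosθ + a·ω_rod·cosφ = -0.58796 m/s.
|V_P| = √(V_Px² + V_Py²) = 4.5755 m/s.

4.58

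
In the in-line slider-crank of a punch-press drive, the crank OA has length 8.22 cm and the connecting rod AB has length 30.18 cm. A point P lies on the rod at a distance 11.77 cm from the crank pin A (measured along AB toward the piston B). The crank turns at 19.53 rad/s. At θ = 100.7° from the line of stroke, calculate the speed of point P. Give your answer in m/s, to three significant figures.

1.56

ω = 19.53 rad/s.  Crank-pin speed |V_A| = rω = 1.6054 m/s, perpendicular to OA.
Rod angle: sinφ = −(r/L) sinθ ⇒ φ = -15.523°; ω_rod = −rω cosθ/√(L²−r²sin²θ) = +1.025 rad/s.
V_P = V_A + ω_rod × AP, with AP = 0.1177 m along the rod.
Components: V_Px = −rω sinθ − a·ω_rod·sinφ = -1.5452 m/s;  V_Py = rω cosθ + a·ω_rod·cosφ = -0.18182 m/s.
|V_P| = √(V_Px² + V_Py²) = 1.5558 m/s.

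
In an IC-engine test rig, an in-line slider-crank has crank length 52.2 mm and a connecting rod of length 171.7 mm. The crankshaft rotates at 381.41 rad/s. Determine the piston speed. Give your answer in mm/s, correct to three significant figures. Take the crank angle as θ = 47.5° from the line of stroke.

17800

ω = 381.4 rad/s
For an in-line slider-crank, x = r cosθ + √(L² − r² sin²θ), so v = −rω sinθ·[1 + r cosθ/√(L² − r² sin²θ)].
With r = 0.0522 m, L = 0.1717 m, θ = 47.5°: √(L² − r² sin²θ) = 0.16733 m.
v = −0.0522·381.4·0.73728·[1 + 0.0522·0.67559/0.16733] = -17.773 m/s.
|v| = 17.773 m/s = 17773 mm/s.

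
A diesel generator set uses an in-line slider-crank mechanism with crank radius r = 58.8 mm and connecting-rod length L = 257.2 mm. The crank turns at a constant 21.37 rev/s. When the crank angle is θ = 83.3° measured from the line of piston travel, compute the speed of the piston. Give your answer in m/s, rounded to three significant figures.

8.06

ω = 2π·21.4 = 134.3 rad/s
For an in-line slider-crank, x = r cosθ + √(L² − r² sin²θ), so v = −rω sinθ·[1 + r cosθ/√(L² − r² sin²θ)].
With r = 0.0588 m, L = 0.2572 m, θ = 83.3°: √(L² − r² sin²θ) = 0.25048 m.
v = −0.0588·134.3·0.99317·[1 + 0.0588·0.11667/0.25048] = -8.056 m/s.
|v| = 8.056 m/s.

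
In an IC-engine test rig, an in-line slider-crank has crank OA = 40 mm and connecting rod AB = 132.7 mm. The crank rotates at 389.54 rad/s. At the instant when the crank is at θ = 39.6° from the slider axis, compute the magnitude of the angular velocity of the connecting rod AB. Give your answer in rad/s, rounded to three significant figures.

ω = 389.5 rad/s
The rod makes angle φ with the slider axis where L sinφ = r sinθ; differentiating, L cosφ·φ̇ = r ω cosθ.
L cosφ = √(L² − r² sin²θ) = 0.13023 m.
|ω_rod| = r ω |cosθ| / √(L² − r² sin²θ) = 0.04·389.5·0.77051/0.13023 = 92.191 rad/s.

92.2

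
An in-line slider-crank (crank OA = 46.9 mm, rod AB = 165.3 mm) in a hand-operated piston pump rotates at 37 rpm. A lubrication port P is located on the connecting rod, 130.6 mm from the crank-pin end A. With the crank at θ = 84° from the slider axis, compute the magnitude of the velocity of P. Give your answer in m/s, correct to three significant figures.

0.185

ω = 3.875 rad/s.  Crank-pin speed |V_A| = rω = 0.18172 m/s, perpendicular to OA.
Rod angle: sinφ = −(r/L) sinθ ⇒ φ = -16.390°; ω_rod = −rω cosθ/√(L²−r²sin²θ) = -0.11978 rad/s.
V_P = V_A + ω_rod × AP, with AP = 0.1306 m along the rod.
Components: V_Px = −rω sinθ − a·ω_rod·sinφ = -0.18514 m/s;  V_Py = rω cosθ + a·ω_rod·cosφ = +0.0039874 m/s.
|V_P| = √(V_Px² + V_Py²) = 0.18518 m/s.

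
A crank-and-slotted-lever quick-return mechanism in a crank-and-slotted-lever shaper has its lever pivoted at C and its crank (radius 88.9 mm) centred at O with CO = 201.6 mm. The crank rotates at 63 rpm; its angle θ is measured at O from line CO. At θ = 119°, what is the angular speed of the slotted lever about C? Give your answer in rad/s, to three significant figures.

0.166

ω = 6.597 rad/s (from 63 rpm).
Crank pin A relative to C: A = (d + r cosθ, r sinθ); lever angle φ = atan2(r sinθ, d + r cosθ).
Differentiating tanφ: φ̇ = rω(d cosθ + r)/(d² + r² + 2dr cosθ).
d² + r² + 2dr cosθ = |CA|² = 0.031168 m²;  d cosθ + r = -0.0088376 m.
|ω_lever| = |0.0889·6.597·-0.0088376| / 0.031168 = 0.1663 rad/s.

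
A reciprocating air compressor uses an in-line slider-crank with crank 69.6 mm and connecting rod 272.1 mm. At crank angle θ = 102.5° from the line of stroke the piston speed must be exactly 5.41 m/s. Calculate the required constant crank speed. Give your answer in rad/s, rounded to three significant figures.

For an in-line slider-crank, |v_piston| = rω|sinθ|·[1 + r cosθ/√(L² − r² sin²θ)].
With r = 0.0696 m, L = 0.2721 m, θ = 102.5°: the bracketed kinematic factor |dx/dθ| = 0.064065 m.
ω = v/|dx/dθ| = 5.41/0.064065 = 84.445 rad/s.

84.4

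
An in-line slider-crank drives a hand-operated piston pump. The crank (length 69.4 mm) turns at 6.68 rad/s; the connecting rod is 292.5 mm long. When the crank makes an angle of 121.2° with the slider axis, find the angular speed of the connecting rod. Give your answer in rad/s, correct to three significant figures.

0.838

ω = 6.68 rad/s
The rod makes angle φ with the slider axis where L sinφ = r sinθ; differentiating, L cosφ·φ̇ = r ω cosθ.
L cosφ = √(L² − r² sin²θ) = 0.28641 m.
|ω_rod| = r ω |cosθ| / √(L² − r² sin²θ) = 0.0694·6.68·0.51803/0.28641 = 0.83849 rad/s.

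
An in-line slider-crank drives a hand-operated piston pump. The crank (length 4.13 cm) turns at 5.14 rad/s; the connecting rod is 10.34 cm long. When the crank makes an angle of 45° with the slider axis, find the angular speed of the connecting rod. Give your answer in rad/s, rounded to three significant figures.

ω = 5.14 rad/s
The rod makes angle φ with the slider axis where L sinφ = r sinθ; differentiating, L cosφ·φ̇ = r ω cosθ.
L cosφ = √(L² − r² sin²θ) = 0.09919 m.
|ω_rod| = r ω |cosθ| / √(L² − r² sin²θ) = 0.0413·5.14·0.70711/0.09919 = 1.5133 rad/s.

1.51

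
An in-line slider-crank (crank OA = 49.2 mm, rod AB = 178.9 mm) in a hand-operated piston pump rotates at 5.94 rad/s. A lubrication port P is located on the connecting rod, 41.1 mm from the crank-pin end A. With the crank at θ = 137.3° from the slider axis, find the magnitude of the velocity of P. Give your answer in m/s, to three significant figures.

0.251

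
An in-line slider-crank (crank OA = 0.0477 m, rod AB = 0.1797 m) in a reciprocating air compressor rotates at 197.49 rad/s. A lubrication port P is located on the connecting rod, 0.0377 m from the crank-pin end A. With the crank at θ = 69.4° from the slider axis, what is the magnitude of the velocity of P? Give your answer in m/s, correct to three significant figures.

9.37

ω = 197.5 rad/s.  Crank-pin speed |V_A| = rω = 9.4203 m/s, perpendicular to OA.
Rod angle: sinφ = −(r/L) sinθ ⇒ φ = -14.387°; ω_rod = −rω cosθ/√(L²−r²sin²θ) = -19.041 rad/s.
V_P = V_A + ω_rod × AP, with AP = 0.0377 m along the rod.
Components: V_Px = −rω sinθ − a·ω_rod·sinφ = -8.9963 m/s;  V_Py = rω cosθ + a·ω_rod·cosφ = +2.6191 m/s.
|V_P| = √(V_Px² + V_Py²) = 9.3698 m/s.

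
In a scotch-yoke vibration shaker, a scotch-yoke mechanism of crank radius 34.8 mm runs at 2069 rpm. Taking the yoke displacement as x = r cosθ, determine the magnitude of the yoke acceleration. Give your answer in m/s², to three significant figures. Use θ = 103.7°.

387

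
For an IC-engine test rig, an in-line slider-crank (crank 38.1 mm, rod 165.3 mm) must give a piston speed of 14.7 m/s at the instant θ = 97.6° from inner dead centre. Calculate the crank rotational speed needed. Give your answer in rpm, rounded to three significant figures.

3840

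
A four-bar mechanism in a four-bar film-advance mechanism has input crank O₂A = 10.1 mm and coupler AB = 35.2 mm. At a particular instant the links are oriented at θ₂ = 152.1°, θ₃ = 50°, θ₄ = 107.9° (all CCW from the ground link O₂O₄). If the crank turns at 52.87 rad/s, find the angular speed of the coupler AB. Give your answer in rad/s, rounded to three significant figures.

ω₂ = 52.87 rad/s
Differentiating the loop-closure r₂e^{iθ₂}+r₃e^{iθ₃}=r₁+r₄e^{iθ₄} gives r₂ω₂e^{iθ₂}+r₃ω₃e^{iθ₃}=r₄ω₄e^{iθ₄}.
Eliminating the other unknown: ω₃ = r₂ω₂ sin(θ₄−θ₂) / [r₃ sin(θ₃−θ₄)].
Numerator sine = -0.69717; denominator sine = -0.84712.
Result = 0.0101·52.87·(-0.69717) / (0.0352·(-0.84712)) = +12.485 rad/s; magnitude 12.485 rad/s.

12.5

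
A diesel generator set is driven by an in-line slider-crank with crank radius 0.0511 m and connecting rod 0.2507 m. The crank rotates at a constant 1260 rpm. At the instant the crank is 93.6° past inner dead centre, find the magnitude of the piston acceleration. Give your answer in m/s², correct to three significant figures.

240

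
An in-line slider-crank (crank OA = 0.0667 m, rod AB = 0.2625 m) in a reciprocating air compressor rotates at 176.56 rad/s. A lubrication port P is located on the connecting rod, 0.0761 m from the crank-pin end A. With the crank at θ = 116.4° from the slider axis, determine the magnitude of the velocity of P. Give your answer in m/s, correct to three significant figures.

ω = 176.6 rad/s.  Crank-pin speed |V_A| = rω = 11.777 m/s, perpendicular to OA.
Rod angle: sinφ = −(r/L) sinθ ⇒ φ = -13.156°; ω_rod = −rω cosθ/√(L²−r²sin²θ) = +20.485 rad/s.
V_P = V_A + ω_rod × AP, with AP = 0.0761 m along the rod.
Components: V_Px = −rω sinθ − a·ω_rod·sinφ = -10.194 m/s;  V_Py = rω cosθ + a·ω_rod·cosφ = -3.7182 m/s.
|V_P| = √(V_Px² + V_Py²) = 10.851 m/s.

10.9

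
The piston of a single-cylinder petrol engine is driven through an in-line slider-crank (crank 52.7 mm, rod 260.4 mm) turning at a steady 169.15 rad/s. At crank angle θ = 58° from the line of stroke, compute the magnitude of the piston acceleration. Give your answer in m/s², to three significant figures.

ω = 169.2 rad/s
x(θ) = r cosθ + √(L² − r² sin²θ); with ω constant, a = ω²·d²x/dθ².
d²x/dθ² = −r cosθ − r²(cos2θ)/√u − r⁴ sin²2θ/(4u^{3/2}),  u = L² − r² sin²θ = 0.0658108 m².
Substituting r = 0.0527 m, L = 0.2604 m, θ = 58°: d²x/dθ² = -0.023273 m.
a = ω²·d²x/dθ² = (169.2)²·(-0.023273) = -665.89 m/s²;  |a| = 665.89 m/s².

666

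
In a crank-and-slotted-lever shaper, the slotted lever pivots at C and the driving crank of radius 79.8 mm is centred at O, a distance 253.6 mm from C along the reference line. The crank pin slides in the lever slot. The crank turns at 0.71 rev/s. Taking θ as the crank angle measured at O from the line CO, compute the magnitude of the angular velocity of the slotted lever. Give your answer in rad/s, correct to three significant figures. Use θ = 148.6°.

ω = 4.461 rad/s (from 0.71 rev/s).
Crank pin A relative to C: A = (d + r cosθ, r sinθ); lever angle φ = atan2(r sinθ, d + r cosθ).
Differentiating tanφ: φ̇ = rω(d cosθ + r)/(d² + r² + 2dr cosθ).
d² + r² + 2dr cosθ = |CA|² = 0.0361339 m²;  d cosθ + r = -0.13666 m.
|ω_lever| = |0.0798·4.461·-0.13666| / 0.0361339 = 1.3464 rad/s.

1.35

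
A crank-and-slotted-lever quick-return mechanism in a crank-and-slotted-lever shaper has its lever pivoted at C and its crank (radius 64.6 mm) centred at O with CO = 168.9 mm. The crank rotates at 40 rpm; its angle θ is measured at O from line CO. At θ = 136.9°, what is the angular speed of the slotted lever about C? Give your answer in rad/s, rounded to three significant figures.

ω = 4.189 rad/s (from 40 rpm).
Crank pin A relative to C: A = (d + r cosθ, r sinθ); lever angle φ = atan2(r sinθ, d + r cosθ).
Differentiating tanφ: φ̇ = rω(d cosθ + r)/(d² + r² + 2dr cosθ).
d² + r² + 2dr cosθ = |CA|² = 0.0167669 m²;  d cosθ + r = -0.058724 m.
|ω_lever| = |0.0646·4.189·-0.058724| / 0.0167669 = 0.94774 rad/s.

0.948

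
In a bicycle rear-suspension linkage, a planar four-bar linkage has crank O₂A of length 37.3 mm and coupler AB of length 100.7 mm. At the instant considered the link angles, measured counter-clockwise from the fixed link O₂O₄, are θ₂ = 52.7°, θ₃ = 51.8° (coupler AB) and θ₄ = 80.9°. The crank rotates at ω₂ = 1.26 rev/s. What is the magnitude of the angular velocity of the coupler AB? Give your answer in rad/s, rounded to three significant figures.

ω₂ = 7.917 rad/s (from 1.26 rev/s).
Differentiating the loop-closure r₂e^{iθ₂}+r₃e^{iθ₃}=r₁+r₄e^{iθ₄} gives r₂ω₂e^{iθ₂}+r₃ω₃e^{iθ₃}=r₄ω₄e^{iθ₄}.
Eliminating the other unknown: ω₃ = r₂ω₂ sin(θ₄−θ₂) / [r₃ sin(θ₃−θ₄)].
Numerator sine = +0.47255; denominator sine = -0.48634.
Result = 0.0373·7.917·(+0.47255) / (0.1007·(-0.48634)) = -2.8493 rad/s; magnitude 2.8493 rad/s.

2.85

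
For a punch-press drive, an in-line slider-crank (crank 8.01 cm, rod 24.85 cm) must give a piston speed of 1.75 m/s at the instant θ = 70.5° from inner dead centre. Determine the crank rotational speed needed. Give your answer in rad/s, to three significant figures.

20.8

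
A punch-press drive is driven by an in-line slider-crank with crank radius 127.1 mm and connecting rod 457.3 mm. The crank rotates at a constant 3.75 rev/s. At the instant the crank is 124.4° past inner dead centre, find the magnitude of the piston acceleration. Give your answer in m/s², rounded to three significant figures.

46.8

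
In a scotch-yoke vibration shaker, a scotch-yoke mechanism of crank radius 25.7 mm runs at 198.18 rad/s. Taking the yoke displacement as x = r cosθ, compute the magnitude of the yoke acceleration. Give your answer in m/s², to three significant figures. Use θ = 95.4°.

95.0

ω = 198.2 rad/s
x = r cosθ ⇒ ẍ = −rω² cosθ (ω constant).
|a| = rω²|cosθ| = 0.0257·(198.2)²·|cos 95.4°| = 94.991 m/s².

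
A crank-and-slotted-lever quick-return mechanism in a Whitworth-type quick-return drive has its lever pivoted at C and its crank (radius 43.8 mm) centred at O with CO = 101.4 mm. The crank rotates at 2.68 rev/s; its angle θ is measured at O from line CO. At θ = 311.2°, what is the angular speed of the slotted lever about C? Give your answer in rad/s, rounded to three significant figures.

4.52

ω = 16.84 rad/s (from 2.68 rev/s).
Crank pin A relative to C: A = (d + r cosθ, r sinθ); lever angle φ = atan2(r sinθ, d + r cosθ).
Differentiating tanφ: φ̇ = rω(d cosθ + r)/(d² + r² + 2dr cosθ).
d² + r² + 2dr cosθ = |CA|² = 0.0180513 m²;  d cosθ + r = +0.11059 m.
|ω_lever| = |0.0438·16.84·+0.11059| / 0.0180513 = 4.5186 rad/s.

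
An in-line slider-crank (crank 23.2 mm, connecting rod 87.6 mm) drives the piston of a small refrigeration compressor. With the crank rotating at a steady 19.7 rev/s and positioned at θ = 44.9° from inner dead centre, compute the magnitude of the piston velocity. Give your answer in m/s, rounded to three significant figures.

2.41

ω = 2π·19.7 = 123.8 rad/s
For an in-line slider-crank, x = r cosθ + √(L² − r² sin²θ), so v = −rω sinθ·[1 + r cosθ/√(L² − r² sin²θ)].
With r = 0.0232 m, L = 0.0876 m, θ = 44.9°: √(L² − r² sin²θ) = 0.086056 m.
v = −0.0232·123.8·0.70587·[1 + 0.0232·0.70834/0.086056] = -2.4141 m/s.
|v| = 2.4141 m/s.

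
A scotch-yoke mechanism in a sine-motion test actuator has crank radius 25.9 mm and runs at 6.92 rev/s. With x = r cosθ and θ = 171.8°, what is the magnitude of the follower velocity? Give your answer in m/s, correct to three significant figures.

0.161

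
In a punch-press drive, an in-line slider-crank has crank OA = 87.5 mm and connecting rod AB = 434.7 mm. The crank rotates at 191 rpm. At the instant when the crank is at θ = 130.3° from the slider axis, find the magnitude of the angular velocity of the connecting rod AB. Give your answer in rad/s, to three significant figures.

2.64

ω = 20 rad/s (converted from 191 rpm).
The rod makes angle φ with the slider axis where L sinφ = r sinθ; differentiating, L cosφ·φ̇ = r ω cosθ.
L cosφ = √(L² − r² sin²θ) = 0.42955 m.
|ω_rod| = r ω |cosθ| / √(L² − r² sin²θ) = 0.0875·20·0.64679/0.42955 = 2.6353 rad/s.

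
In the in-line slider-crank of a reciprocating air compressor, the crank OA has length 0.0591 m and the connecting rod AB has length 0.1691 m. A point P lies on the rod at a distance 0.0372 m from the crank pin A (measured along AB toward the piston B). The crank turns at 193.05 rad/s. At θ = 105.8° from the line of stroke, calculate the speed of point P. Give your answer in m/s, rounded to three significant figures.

11.0

ω = 193.1 rad/s.  Crank-pin speed |V_A| = rω = 11.409 m/s, perpendicular to OA.
Rod angle: sinφ = −(r/L) sinθ ⇒ φ = -19.651°; ω_rod = −rω cosθ/√(L²−r²sin²θ) = +19.507 rad/s.
V_P = V_A + ω_rod × AP, with AP = 0.0372 m along the rod.
Components: V_Px = −rω sinθ − a·ω_rod·sinφ = -10.734 m/s;  V_Py = rω cosθ + a·ω_rod·cosφ = -2.4231 m/s.
|V_P| = √(V_Px² + V_Py²) = 11.004 m/s.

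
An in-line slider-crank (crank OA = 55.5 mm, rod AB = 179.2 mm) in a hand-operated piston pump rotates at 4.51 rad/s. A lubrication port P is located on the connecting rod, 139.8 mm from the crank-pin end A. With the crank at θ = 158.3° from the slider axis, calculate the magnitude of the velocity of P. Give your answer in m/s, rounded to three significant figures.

0.0880

ω = 4.51 rad/s.  Crank-pin speed |V_A| = rω = 0.2503 m/s, perpendicular to OA.
Rod angle: sinφ = −(r/L) sinθ ⇒ φ = -6.576°; ω_rod = −rω cosθ/√(L²−r²sin²θ) = +1.3064 rad/s.
V_P = V_A + ω_rod × AP, with AP = 0.1398 m along the rod.
Components: V_Px = −rω sinθ − a·ω_rod·sinφ = -0.071635 m/s;  V_Py = rω cosθ + a·ω_rod·cosφ = -0.051133 m/s.
|V_P| = √(V_Px² + V_Py²) = 0.088013 m/s.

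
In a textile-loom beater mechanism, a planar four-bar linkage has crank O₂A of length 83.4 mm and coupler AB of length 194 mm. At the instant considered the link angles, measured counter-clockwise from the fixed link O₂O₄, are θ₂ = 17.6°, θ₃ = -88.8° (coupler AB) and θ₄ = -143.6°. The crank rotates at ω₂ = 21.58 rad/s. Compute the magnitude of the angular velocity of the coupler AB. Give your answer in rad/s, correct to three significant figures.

3.66

ω₂ = 21.58 rad/s
Differentiating the loop-closure r₂e^{iθ₂}+r₃e^{iθ₃}=r₁+r₄e^{iθ₄} gives r₂ω₂e^{iθ₂}+r₃ω₃e^{iθ₃}=r₄ω₄e^{iθ₄}.
Eliminating the other unknown: ω₃ = r₂ω₂ sin(θ₄−θ₂) / [r₃ sin(θ₃−θ₄)].
Numerator sine = -0.32227; denominator sine = +0.81714.
Result = 0.0834·21.58·(-0.32227) / (0.194·(+0.81714)) = -3.6587 rad/s; magnitude 3.6587 rad/s.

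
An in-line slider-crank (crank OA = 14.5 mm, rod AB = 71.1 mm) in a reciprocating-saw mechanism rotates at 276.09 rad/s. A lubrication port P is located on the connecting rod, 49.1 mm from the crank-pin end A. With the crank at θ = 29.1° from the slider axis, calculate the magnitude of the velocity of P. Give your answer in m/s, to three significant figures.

ω = 276.1 rad/s.  Crank-pin speed |V_A| = rω = 4.0033 m/s, perpendicular to OA.
Rod angle: sinφ = −(r/L) sinθ ⇒ φ = -5.692°; ω_rod = −rω cosθ/√(L²−r²sin²θ) = -49.442 rad/s.
V_P = V_A + ω_rod × AP, with AP = 0.0491 m along the rod.
Components: V_Px = −rω sinθ − a·ω_rod·sinφ = -2.1877 m/s;  V_Py = rω cosθ + a·ω_rod·cosφ = +1.0824 m/s.
|V_P| = √(V_Px² + V_Py²) = 2.4408 m/s.

2.44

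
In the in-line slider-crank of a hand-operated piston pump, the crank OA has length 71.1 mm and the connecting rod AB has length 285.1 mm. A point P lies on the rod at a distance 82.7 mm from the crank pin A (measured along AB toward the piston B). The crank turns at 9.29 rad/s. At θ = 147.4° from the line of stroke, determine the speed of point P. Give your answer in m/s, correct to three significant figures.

0.517

ω = 9.29 rad/s.  Crank-pin speed |V_A| = rω = 0.66052 m/s, perpendicular to OA.
Rod angle: sinφ = −(r/L) sinθ ⇒ φ = -7.722°; ω_rod = −rω cosθ/√(L²−r²sin²θ) = +1.9697 rad/s.
V_P = V_A + ω_rod × AP, with AP = 0.0827 m along the rod.
Components: V_Px = −rω sinθ − a·ω_rod·sinφ = -0.33398 m/s;  V_Py = rω cosθ + a·ω_rod·cosφ = -0.39504 m/s.
|V_P| = √(V_Px² + V_Py²) = 0.5173 m/s.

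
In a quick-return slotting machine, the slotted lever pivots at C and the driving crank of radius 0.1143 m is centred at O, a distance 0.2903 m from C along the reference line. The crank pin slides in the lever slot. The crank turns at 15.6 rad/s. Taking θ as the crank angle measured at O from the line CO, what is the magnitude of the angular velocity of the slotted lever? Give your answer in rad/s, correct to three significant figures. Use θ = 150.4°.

6.21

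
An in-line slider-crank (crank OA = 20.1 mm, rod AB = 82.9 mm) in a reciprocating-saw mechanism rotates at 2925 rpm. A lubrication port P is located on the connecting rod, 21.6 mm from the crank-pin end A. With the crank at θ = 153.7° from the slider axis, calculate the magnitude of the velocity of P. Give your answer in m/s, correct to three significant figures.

4.82

ω = 306.3 rad/s.  Crank-pin speed |V_A| = rω = 6.1567 m/s, perpendicular to OA.
Rod angle: sinφ = −(r/L) sinθ ⇒ φ = -6.167°; ω_rod = −rω cosθ/√(L²−r²sin²θ) = +66.967 rad/s.
V_P = V_A + ω_rod × AP, with AP = 0.0216 m along the rod.
Components: V_Px = −rω sinθ − a·ω_rod·sinφ = -2.5725 m/s;  V_Py = rω cosθ + a·ω_rod·cosφ = -4.0813 m/s.
|V_P| = √(V_Px² + V_Py²) = 4.8244 m/s.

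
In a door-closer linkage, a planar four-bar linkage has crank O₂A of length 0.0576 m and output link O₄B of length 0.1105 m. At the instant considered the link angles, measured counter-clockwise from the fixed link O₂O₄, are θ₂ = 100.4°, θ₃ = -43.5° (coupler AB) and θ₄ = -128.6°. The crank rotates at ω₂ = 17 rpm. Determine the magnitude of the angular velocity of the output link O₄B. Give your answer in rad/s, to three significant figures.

0.549

ω₂ = 1.78 rad/s (from 17 rpm).
Differentiating the loop-closure r₂e^{iθ₂}+r₃e^{iθ₃}=r₁+r₄e^{iθ₄} gives r₂ω₂e^{iθ₂}+r₃ω₃e^{iθ₃}=r₄ω₄e^{iθ₄}.
Eliminating the other unknown: ω₄ = r₂ω₂ sin(θ₂−θ₃) / [r₄ sin(θ₄−θ₃)].
Numerator sine = +0.58920; denominator sine = -0.99635.
Result = 0.0576·1.78·(+0.58920) / (0.1105·(-0.99635)) = -0.54877 rad/s; magnitude 0.54877 rad/s.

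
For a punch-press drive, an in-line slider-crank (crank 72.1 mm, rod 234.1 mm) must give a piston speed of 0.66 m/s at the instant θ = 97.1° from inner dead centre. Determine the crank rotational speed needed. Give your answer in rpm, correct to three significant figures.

91.8

For an in-line slider-crank, |v_piston| = rω|sinθ|·[1 + r cosθ/√(L² − r² sin²θ)].
With r = 0.0721 m, L = 0.2341 m, θ = 97.1°: the bracketed kinematic factor |dx/dθ| = 0.068687 m.
ω = v/|dx/dθ| = 0.66/0.068687 = 9.6089 rad/s.
N = 60ω/(2π) = 91.758 rpm.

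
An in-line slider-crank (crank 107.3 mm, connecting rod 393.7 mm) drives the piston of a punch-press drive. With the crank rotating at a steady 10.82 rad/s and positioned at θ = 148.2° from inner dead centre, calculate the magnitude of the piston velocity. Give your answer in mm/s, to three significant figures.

ω = 10.82 rad/s
For an in-line slider-crank, x = r cosθ + √(L² − r² sin²θ), so v = −rω sinθ·[1 + r cosθ/√(L² − r² sin²θ)].
With r = 0.1073 m, L = 0.3937 m, θ = 148.2°: √(L² − r² sin²θ) = 0.38962 m.
v = −0.1073·10.82·0.52696·[1 + 0.1073·-0.84989/0.38962] = -0.46859 m/s.
|v| = 0.46859 m/s = 468.59 mm/s.

469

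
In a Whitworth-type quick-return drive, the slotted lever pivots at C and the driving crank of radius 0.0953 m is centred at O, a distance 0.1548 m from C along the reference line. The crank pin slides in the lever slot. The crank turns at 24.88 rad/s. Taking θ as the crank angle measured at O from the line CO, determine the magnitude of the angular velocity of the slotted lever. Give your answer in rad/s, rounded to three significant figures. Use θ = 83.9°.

ω = 24.88 rad/s
Crank pin A relative to C: A = (d + r cosθ, r sinθ); lever angle φ = atan2(r sinθ, d + r cosθ).
Differentiating tanφ: φ̇ = rω(d cosθ + r)/(d² + r² + 2dr cosθ).
d² + r² + 2dr cosθ = |CA|² = 0.0361804 m²;  d cosθ + r = +0.11175 m.
|ω_lever| = |0.0953·24.88·+0.11175| / 0.0361804 = 7.3235 rad/s.

7.32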